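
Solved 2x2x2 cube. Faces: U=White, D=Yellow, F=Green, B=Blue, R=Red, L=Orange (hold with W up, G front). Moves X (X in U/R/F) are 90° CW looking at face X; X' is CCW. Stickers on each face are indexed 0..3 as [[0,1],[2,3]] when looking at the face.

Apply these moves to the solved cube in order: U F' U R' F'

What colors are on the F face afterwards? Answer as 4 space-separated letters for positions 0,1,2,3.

Answer: W W Y R

Derivation:
After move 1 (U): U=WWWW F=RRGG R=BBRR B=OOBB L=GGOO
After move 2 (F'): F=RGRG U=WWBR R=YBYR D=GOYY L=GWOW
After move 3 (U): U=BWRW F=YBRG R=OOYR B=GWBB L=RGOW
After move 4 (R'): R=OROY U=BBRG F=YWRW D=GBYG B=YWOB
After move 5 (F'): F=WWYR U=BBOO R=BRGY D=GWYG L=RGOR
Query: F face = WWYR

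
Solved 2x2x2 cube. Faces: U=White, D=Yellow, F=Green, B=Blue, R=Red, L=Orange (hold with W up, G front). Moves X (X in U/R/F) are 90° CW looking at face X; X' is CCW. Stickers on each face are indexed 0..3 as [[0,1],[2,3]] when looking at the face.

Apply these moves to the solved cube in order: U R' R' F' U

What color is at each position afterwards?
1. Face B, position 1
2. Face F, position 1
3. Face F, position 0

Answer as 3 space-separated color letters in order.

After move 1 (U): U=WWWW F=RRGG R=BBRR B=OOBB L=GGOO
After move 2 (R'): R=BRBR U=WBWO F=RWGW D=YRYG B=YOYB
After move 3 (R'): R=RRBB U=WYWY F=RBGO D=YWYW B=GORB
After move 4 (F'): F=BORG U=WYRB R=WRYB D=GOYW L=GYOW
After move 5 (U): U=RWBY F=WRRG R=GOYB B=GYRB L=BOOW
Query 1: B[1] = Y
Query 2: F[1] = R
Query 3: F[0] = W

Answer: Y R W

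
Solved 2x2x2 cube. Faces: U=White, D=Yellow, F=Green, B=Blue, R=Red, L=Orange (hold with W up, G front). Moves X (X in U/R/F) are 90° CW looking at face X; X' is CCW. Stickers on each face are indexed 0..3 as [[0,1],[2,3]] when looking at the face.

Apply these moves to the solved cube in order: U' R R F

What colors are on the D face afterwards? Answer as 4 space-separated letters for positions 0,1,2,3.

Answer: G R Y W

Derivation:
After move 1 (U'): U=WWWW F=OOGG R=GGRR B=RRBB L=BBOO
After move 2 (R): R=RGRG U=WOWG F=OYGY D=YBYR B=WRWB
After move 3 (R): R=RRGG U=WYWY F=OBGR D=YWYW B=GROB
After move 4 (F): F=GORB U=WYOB R=WRYG D=GRYW L=BYOW
Query: D face = GRYW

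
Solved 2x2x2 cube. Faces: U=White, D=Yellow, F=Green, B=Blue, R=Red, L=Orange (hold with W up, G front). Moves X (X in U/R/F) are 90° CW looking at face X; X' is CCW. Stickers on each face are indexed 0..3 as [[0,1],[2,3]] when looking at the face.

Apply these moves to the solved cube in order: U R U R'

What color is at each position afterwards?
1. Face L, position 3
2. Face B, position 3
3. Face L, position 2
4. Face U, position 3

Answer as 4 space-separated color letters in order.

Answer: O B O G

Derivation:
After move 1 (U): U=WWWW F=RRGG R=BBRR B=OOBB L=GGOO
After move 2 (R): R=RBRB U=WRWG F=RYGY D=YBYO B=WOWB
After move 3 (U): U=WWGR F=RBGY R=WORB B=GGWB L=RYOO
After move 4 (R'): R=OBWR U=WWGG F=RWGR D=YBYY B=OGBB
Query 1: L[3] = O
Query 2: B[3] = B
Query 3: L[2] = O
Query 4: U[3] = G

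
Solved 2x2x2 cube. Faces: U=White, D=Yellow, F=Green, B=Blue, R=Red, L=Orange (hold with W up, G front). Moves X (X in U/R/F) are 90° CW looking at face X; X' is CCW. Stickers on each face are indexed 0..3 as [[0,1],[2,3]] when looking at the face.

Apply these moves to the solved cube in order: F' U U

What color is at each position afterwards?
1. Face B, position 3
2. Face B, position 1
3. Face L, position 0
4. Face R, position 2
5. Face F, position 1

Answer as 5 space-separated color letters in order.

Answer: B G Y Y B

Derivation:
After move 1 (F'): F=GGGG U=WWRR R=YRYR D=OOYY L=OWOW
After move 2 (U): U=RWRW F=YRGG R=BBYR B=OWBB L=GGOW
After move 3 (U): U=RRWW F=BBGG R=OWYR B=GGBB L=YROW
Query 1: B[3] = B
Query 2: B[1] = G
Query 3: L[0] = Y
Query 4: R[2] = Y
Query 5: F[1] = B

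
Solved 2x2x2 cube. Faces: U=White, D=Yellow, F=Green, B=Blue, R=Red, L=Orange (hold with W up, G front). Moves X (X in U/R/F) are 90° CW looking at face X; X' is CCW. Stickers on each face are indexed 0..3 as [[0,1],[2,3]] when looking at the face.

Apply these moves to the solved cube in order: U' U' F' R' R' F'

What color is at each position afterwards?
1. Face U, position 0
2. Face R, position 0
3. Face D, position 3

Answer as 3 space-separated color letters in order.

After move 1 (U'): U=WWWW F=OOGG R=GGRR B=RRBB L=BBOO
After move 2 (U'): U=WWWW F=BBGG R=OORR B=GGBB L=RROO
After move 3 (F'): F=BGBG U=WWOR R=YOYR D=ROYY L=RWOW
After move 4 (R'): R=ORYY U=WBOG F=BWBR D=RGYG B=YGOB
After move 5 (R'): R=RYOY U=WOOY F=BBBG D=RWYR B=GGGB
After move 6 (F'): F=BGBB U=WORO R=WYRY D=WWYR L=RYOO
Query 1: U[0] = W
Query 2: R[0] = W
Query 3: D[3] = R

Answer: W W R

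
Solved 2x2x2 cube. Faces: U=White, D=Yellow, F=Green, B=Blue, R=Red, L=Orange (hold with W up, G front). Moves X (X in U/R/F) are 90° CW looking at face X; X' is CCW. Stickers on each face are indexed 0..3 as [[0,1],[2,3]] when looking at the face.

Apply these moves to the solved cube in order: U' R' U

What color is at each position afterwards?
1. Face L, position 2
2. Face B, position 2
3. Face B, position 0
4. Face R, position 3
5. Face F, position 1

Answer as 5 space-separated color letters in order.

Answer: O Y B R R

Derivation:
After move 1 (U'): U=WWWW F=OOGG R=GGRR B=RRBB L=BBOO
After move 2 (R'): R=GRGR U=WBWR F=OWGW D=YOYG B=YRYB
After move 3 (U): U=WWRB F=GRGW R=YRGR B=BBYB L=OWOO
Query 1: L[2] = O
Query 2: B[2] = Y
Query 3: B[0] = B
Query 4: R[3] = R
Query 5: F[1] = R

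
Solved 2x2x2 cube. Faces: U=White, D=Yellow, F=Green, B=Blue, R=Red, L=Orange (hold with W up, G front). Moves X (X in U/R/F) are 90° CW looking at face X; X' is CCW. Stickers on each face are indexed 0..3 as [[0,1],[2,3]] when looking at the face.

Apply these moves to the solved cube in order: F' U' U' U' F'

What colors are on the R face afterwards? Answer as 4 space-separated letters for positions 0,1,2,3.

After move 1 (F'): F=GGGG U=WWRR R=YRYR D=OOYY L=OWOW
After move 2 (U'): U=WRWR F=OWGG R=GGYR B=YRBB L=BBOW
After move 3 (U'): U=RRWW F=BBGG R=OWYR B=GGBB L=YROW
After move 4 (U'): U=RWRW F=YRGG R=BBYR B=OWBB L=GGOW
After move 5 (F'): F=RGYG U=RWBY R=OBOR D=GWYY L=GWOR
Query: R face = OBOR

Answer: O B O R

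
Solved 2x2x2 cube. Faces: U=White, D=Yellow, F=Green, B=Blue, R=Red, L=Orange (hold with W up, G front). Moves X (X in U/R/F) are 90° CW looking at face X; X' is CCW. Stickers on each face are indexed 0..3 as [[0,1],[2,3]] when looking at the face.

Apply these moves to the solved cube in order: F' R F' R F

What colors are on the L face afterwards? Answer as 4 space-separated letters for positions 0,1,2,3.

After move 1 (F'): F=GGGG U=WWRR R=YRYR D=OOYY L=OWOW
After move 2 (R): R=YYRR U=WGRG F=GOGY D=OBYB B=RBWB
After move 3 (F'): F=OYGG U=WGYR R=BYOR D=WWYB L=OGOR
After move 4 (R): R=OBRY U=WYYG F=OWGB D=WWYR B=RBGB
After move 5 (F): F=GOBW U=WYRG R=YBGY D=ROYR L=OWOW
Query: L face = OWOW

Answer: O W O W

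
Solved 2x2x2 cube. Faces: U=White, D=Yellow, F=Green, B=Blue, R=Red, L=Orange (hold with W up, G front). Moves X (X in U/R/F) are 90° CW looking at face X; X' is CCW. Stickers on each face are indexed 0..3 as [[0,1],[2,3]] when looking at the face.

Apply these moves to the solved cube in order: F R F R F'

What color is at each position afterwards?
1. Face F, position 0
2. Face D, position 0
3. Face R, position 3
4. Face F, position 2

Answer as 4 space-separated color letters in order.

After move 1 (F): F=GGGG U=WWOO R=WRWR D=RRYY L=OYOY
After move 2 (R): R=WWRR U=WGOG F=GRGY D=RBYB B=OBWB
After move 3 (F): F=GGYR U=WGYY R=OWGR D=RWYB L=OROB
After move 4 (R): R=GORW U=WGYR F=GWYB D=RWYO B=YBGB
After move 5 (F'): F=WBGY U=WGGR R=WORW D=RBYO L=OROY
Query 1: F[0] = W
Query 2: D[0] = R
Query 3: R[3] = W
Query 4: F[2] = G

Answer: W R W G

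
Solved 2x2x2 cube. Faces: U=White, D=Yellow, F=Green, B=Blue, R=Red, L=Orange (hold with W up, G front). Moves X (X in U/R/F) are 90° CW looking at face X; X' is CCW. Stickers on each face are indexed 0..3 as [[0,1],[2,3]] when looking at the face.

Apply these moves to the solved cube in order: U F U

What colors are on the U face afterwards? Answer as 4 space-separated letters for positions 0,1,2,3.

Answer: O W G W

Derivation:
After move 1 (U): U=WWWW F=RRGG R=BBRR B=OOBB L=GGOO
After move 2 (F): F=GRGR U=WWOG R=WBWR D=RBYY L=GYOY
After move 3 (U): U=OWGW F=WBGR R=OOWR B=GYBB L=GROY
Query: U face = OWGW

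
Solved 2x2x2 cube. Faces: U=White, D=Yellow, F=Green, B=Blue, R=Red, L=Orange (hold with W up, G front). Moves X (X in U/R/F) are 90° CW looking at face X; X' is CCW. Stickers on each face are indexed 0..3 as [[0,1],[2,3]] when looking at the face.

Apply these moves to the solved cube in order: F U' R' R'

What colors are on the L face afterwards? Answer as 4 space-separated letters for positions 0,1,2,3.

After move 1 (F): F=GGGG U=WWOO R=WRWR D=RRYY L=OYOY
After move 2 (U'): U=WOWO F=OYGG R=GGWR B=WRBB L=BBOY
After move 3 (R'): R=GRGW U=WBWW F=OOGO D=RYYG B=YRRB
After move 4 (R'): R=RWGG U=WRWY F=OBGW D=ROYO B=GRYB
Query: L face = BBOY

Answer: B B O Y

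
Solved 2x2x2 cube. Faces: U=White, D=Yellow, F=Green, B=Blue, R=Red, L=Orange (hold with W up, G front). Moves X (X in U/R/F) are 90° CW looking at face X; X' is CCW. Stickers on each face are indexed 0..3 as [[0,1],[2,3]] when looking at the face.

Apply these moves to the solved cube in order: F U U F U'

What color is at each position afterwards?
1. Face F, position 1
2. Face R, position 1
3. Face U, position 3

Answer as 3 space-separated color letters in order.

After move 1 (F): F=GGGG U=WWOO R=WRWR D=RRYY L=OYOY
After move 2 (U): U=OWOW F=WRGG R=BBWR B=OYBB L=GGOY
After move 3 (U): U=OOWW F=BBGG R=OYWR B=GGBB L=WROY
After move 4 (F): F=GBGB U=OOYR R=WYWR D=WOYY L=WROR
After move 5 (U'): U=OROY F=WRGB R=GBWR B=WYBB L=GGOR
Query 1: F[1] = R
Query 2: R[1] = B
Query 3: U[3] = Y

Answer: R B Y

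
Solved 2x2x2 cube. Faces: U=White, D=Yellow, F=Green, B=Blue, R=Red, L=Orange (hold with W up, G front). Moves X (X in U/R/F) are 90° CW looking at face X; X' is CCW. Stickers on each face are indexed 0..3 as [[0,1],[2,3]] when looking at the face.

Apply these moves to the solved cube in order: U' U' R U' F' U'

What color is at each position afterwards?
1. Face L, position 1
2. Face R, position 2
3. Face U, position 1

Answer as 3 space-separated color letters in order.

After move 1 (U'): U=WWWW F=OOGG R=GGRR B=RRBB L=BBOO
After move 2 (U'): U=WWWW F=BBGG R=OORR B=GGBB L=RROO
After move 3 (R): R=RORO U=WBWG F=BYGY D=YBYG B=WGWB
After move 4 (U'): U=BGWW F=RRGY R=BYRO B=ROWB L=WGOO
After move 5 (F'): F=RYRG U=BGBR R=BYYO D=GOYG L=WWOW
After move 6 (U'): U=GRBB F=WWRG R=RYYO B=BYWB L=ROOW
Query 1: L[1] = O
Query 2: R[2] = Y
Query 3: U[1] = R

Answer: O Y R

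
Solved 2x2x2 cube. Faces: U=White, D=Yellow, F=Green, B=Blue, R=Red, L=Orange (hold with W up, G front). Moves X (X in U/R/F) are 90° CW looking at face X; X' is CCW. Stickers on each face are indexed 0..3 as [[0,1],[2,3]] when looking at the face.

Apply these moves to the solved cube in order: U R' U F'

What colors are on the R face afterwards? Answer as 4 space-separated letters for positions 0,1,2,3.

After move 1 (U): U=WWWW F=RRGG R=BBRR B=OOBB L=GGOO
After move 2 (R'): R=BRBR U=WBWO F=RWGW D=YRYG B=YOYB
After move 3 (U): U=WWOB F=BRGW R=YOBR B=GGYB L=RWOO
After move 4 (F'): F=RWBG U=WWYB R=ROYR D=WOYG L=RBOO
Query: R face = ROYR

Answer: R O Y R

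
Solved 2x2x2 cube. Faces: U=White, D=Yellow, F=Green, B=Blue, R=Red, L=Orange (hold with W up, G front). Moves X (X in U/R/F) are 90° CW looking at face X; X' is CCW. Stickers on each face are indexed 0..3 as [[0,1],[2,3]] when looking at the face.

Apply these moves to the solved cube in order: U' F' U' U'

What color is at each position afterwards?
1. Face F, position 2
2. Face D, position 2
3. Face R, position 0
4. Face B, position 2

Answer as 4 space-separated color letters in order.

Answer: O Y B B

Derivation:
After move 1 (U'): U=WWWW F=OOGG R=GGRR B=RRBB L=BBOO
After move 2 (F'): F=OGOG U=WWGR R=YGYR D=BOYY L=BWOW
After move 3 (U'): U=WRWG F=BWOG R=OGYR B=YGBB L=RROW
After move 4 (U'): U=RGWW F=RROG R=BWYR B=OGBB L=YGOW
Query 1: F[2] = O
Query 2: D[2] = Y
Query 3: R[0] = B
Query 4: B[2] = B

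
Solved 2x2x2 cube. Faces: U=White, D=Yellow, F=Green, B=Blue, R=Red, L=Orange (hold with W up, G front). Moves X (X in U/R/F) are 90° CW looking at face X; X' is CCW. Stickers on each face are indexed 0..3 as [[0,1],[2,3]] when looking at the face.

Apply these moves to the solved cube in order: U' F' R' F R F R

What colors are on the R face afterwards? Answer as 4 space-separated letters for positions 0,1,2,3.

Answer: W W R G

Derivation:
After move 1 (U'): U=WWWW F=OOGG R=GGRR B=RRBB L=BBOO
After move 2 (F'): F=OGOG U=WWGR R=YGYR D=BOYY L=BWOW
After move 3 (R'): R=GRYY U=WBGR F=OWOR D=BGYG B=YROB
After move 4 (F): F=OORW U=WBWW R=GRRY D=YGYG L=BBOG
After move 5 (R): R=RGYR U=WOWW F=OGRG D=YOYY B=WRBB
After move 6 (F): F=ROGG U=WOGB R=WGWR D=YRYY L=BYOO
After move 7 (R): R=WWRG U=WOGG F=RRGY D=YBYW B=BROB
Query: R face = WWRG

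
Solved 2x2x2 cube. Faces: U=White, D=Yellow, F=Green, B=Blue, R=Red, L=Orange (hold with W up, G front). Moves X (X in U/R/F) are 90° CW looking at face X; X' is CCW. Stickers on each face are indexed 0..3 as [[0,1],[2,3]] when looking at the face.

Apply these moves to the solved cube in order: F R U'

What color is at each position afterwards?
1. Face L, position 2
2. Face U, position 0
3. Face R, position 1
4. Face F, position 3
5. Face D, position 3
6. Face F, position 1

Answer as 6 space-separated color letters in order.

Answer: O G R Y B Y

Derivation:
After move 1 (F): F=GGGG U=WWOO R=WRWR D=RRYY L=OYOY
After move 2 (R): R=WWRR U=WGOG F=GRGY D=RBYB B=OBWB
After move 3 (U'): U=GGWO F=OYGY R=GRRR B=WWWB L=OBOY
Query 1: L[2] = O
Query 2: U[0] = G
Query 3: R[1] = R
Query 4: F[3] = Y
Query 5: D[3] = B
Query 6: F[1] = Y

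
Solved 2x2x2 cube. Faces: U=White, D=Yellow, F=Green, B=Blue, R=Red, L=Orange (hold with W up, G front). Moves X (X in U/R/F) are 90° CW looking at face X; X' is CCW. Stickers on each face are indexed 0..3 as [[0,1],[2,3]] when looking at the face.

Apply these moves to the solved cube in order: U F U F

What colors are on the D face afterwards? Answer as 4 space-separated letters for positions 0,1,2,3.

After move 1 (U): U=WWWW F=RRGG R=BBRR B=OOBB L=GGOO
After move 2 (F): F=GRGR U=WWOG R=WBWR D=RBYY L=GYOY
After move 3 (U): U=OWGW F=WBGR R=OOWR B=GYBB L=GROY
After move 4 (F): F=GWRB U=OWYR R=GOWR D=WOYY L=GROB
Query: D face = WOYY

Answer: W O Y Y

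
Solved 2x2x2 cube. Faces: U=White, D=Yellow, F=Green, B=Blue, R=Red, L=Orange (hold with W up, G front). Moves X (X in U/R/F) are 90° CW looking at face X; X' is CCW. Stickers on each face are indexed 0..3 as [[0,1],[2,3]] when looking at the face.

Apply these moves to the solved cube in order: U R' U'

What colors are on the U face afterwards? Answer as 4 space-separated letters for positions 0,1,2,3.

Answer: B O W W

Derivation:
After move 1 (U): U=WWWW F=RRGG R=BBRR B=OOBB L=GGOO
After move 2 (R'): R=BRBR U=WBWO F=RWGW D=YRYG B=YOYB
After move 3 (U'): U=BOWW F=GGGW R=RWBR B=BRYB L=YOOO
Query: U face = BOWW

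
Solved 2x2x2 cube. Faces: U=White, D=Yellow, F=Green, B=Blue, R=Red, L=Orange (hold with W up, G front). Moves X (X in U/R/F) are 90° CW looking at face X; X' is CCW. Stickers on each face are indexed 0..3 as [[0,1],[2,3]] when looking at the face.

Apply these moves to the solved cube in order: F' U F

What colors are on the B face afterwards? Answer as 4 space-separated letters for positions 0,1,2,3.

After move 1 (F'): F=GGGG U=WWRR R=YRYR D=OOYY L=OWOW
After move 2 (U): U=RWRW F=YRGG R=BBYR B=OWBB L=GGOW
After move 3 (F): F=GYGR U=RWWG R=RBWR D=YBYY L=GOOO
Query: B face = OWBB

Answer: O W B B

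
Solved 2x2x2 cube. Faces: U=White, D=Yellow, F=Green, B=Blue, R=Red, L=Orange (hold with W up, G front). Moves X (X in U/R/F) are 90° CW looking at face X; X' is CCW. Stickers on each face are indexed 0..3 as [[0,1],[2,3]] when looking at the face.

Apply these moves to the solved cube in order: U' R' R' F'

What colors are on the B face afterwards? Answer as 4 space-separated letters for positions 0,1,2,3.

After move 1 (U'): U=WWWW F=OOGG R=GGRR B=RRBB L=BBOO
After move 2 (R'): R=GRGR U=WBWR F=OWGW D=YOYG B=YRYB
After move 3 (R'): R=RRGG U=WYWY F=OBGR D=YWYW B=GROB
After move 4 (F'): F=BROG U=WYRG R=WRYG D=BOYW L=BYOW
Query: B face = GROB

Answer: G R O B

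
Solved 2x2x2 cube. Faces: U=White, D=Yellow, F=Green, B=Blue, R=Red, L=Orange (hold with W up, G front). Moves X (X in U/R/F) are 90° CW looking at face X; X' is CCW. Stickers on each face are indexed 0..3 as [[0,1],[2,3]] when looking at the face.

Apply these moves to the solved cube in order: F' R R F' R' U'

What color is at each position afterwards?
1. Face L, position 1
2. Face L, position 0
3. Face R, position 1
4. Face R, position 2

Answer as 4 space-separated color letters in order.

Answer: B R O W

Derivation:
After move 1 (F'): F=GGGG U=WWRR R=YRYR D=OOYY L=OWOW
After move 2 (R): R=YYRR U=WGRG F=GOGY D=OBYB B=RBWB
After move 3 (R): R=RYRY U=WORY F=GBGB D=OWYR B=GBGB
After move 4 (F'): F=BBGG U=WORR R=WYOY D=WWYR L=OYOR
After move 5 (R'): R=YYWO U=WGRG F=BOGR D=WBYG B=RBWB
After move 6 (U'): U=GGWR F=OYGR R=BOWO B=YYWB L=RBOR
Query 1: L[1] = B
Query 2: L[0] = R
Query 3: R[1] = O
Query 4: R[2] = W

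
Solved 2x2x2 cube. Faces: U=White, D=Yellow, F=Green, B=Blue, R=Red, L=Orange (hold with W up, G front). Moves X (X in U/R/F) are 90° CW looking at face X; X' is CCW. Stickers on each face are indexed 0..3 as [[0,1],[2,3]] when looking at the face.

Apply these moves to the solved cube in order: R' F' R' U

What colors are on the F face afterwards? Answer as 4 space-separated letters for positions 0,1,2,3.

After move 1 (R'): R=RRRR U=WBWB F=GWGW D=YGYG B=YBYB
After move 2 (F'): F=WWGG U=WBRR R=GRYR D=OOYG L=OBOW
After move 3 (R'): R=RRGY U=WYRY F=WBGR D=OWYG B=GBOB
After move 4 (U): U=RWYY F=RRGR R=GBGY B=OBOB L=WBOW
Query: F face = RRGR

Answer: R R G R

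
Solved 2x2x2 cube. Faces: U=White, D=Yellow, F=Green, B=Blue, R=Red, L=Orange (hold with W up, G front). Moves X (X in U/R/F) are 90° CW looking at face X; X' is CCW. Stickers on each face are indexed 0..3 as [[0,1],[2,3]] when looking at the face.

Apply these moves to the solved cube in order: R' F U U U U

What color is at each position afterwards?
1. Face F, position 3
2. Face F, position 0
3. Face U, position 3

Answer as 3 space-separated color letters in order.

Answer: W G O

Derivation:
After move 1 (R'): R=RRRR U=WBWB F=GWGW D=YGYG B=YBYB
After move 2 (F): F=GGWW U=WBOO R=WRBR D=RRYG L=OYOG
After move 3 (U): U=OWOB F=WRWW R=YBBR B=OYYB L=GGOG
After move 4 (U): U=OOBW F=YBWW R=OYBR B=GGYB L=WROG
After move 5 (U): U=BOWO F=OYWW R=GGBR B=WRYB L=YBOG
After move 6 (U): U=WBOO F=GGWW R=WRBR B=YBYB L=OYOG
Query 1: F[3] = W
Query 2: F[0] = G
Query 3: U[3] = O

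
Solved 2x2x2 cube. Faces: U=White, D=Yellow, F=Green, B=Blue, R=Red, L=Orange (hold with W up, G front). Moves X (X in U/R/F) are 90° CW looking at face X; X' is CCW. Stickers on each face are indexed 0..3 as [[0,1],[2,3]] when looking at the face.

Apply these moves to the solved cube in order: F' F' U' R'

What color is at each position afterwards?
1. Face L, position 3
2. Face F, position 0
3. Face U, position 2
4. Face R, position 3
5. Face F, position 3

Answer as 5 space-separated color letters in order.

Answer: R O W O Y

Derivation:
After move 1 (F'): F=GGGG U=WWRR R=YRYR D=OOYY L=OWOW
After move 2 (F'): F=GGGG U=WWYY R=OROR D=WWYY L=OROR
After move 3 (U'): U=WYWY F=ORGG R=GGOR B=ORBB L=BBOR
After move 4 (R'): R=GRGO U=WBWO F=OYGY D=WRYG B=YRWB
Query 1: L[3] = R
Query 2: F[0] = O
Query 3: U[2] = W
Query 4: R[3] = O
Query 5: F[3] = Y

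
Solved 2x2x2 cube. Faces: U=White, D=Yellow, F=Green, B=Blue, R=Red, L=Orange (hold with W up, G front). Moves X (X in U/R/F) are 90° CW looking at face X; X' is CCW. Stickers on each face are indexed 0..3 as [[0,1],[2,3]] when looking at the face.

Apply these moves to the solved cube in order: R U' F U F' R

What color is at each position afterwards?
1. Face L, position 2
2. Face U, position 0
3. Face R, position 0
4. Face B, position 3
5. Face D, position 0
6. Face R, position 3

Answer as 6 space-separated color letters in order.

Answer: O O R B O R

Derivation:
After move 1 (R): R=RRRR U=WGWG F=GYGY D=YBYB B=WBWB
After move 2 (U'): U=GGWW F=OOGY R=GYRR B=RRWB L=WBOO
After move 3 (F): F=GOYO U=GGOB R=WYWR D=RGYB L=WYOB
After move 4 (U): U=OGBG F=WYYO R=RRWR B=WYWB L=GOOB
After move 5 (F'): F=YOWY U=OGRW R=GRRR D=OBYB L=GGOB
After move 6 (R): R=RGRR U=OORY F=YBWB D=OWYW B=WYGB
Query 1: L[2] = O
Query 2: U[0] = O
Query 3: R[0] = R
Query 4: B[3] = B
Query 5: D[0] = O
Query 6: R[3] = R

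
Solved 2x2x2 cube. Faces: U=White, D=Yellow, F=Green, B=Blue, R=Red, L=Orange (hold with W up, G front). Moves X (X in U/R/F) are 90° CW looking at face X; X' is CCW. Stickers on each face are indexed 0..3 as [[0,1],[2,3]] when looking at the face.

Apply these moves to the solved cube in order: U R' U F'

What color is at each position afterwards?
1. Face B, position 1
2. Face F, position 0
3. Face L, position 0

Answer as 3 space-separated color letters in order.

Answer: G R R

Derivation:
After move 1 (U): U=WWWW F=RRGG R=BBRR B=OOBB L=GGOO
After move 2 (R'): R=BRBR U=WBWO F=RWGW D=YRYG B=YOYB
After move 3 (U): U=WWOB F=BRGW R=YOBR B=GGYB L=RWOO
After move 4 (F'): F=RWBG U=WWYB R=ROYR D=WOYG L=RBOO
Query 1: B[1] = G
Query 2: F[0] = R
Query 3: L[0] = R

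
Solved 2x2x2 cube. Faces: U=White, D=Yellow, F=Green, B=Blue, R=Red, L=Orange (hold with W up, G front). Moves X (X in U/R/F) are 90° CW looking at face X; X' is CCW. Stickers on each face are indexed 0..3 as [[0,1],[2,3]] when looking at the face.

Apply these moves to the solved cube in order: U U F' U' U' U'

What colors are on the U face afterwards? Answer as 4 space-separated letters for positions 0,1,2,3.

After move 1 (U): U=WWWW F=RRGG R=BBRR B=OOBB L=GGOO
After move 2 (U): U=WWWW F=BBGG R=OORR B=GGBB L=RROO
After move 3 (F'): F=BGBG U=WWOR R=YOYR D=ROYY L=RWOW
After move 4 (U'): U=WRWO F=RWBG R=BGYR B=YOBB L=GGOW
After move 5 (U'): U=ROWW F=GGBG R=RWYR B=BGBB L=YOOW
After move 6 (U'): U=OWRW F=YOBG R=GGYR B=RWBB L=BGOW
Query: U face = OWRW

Answer: O W R W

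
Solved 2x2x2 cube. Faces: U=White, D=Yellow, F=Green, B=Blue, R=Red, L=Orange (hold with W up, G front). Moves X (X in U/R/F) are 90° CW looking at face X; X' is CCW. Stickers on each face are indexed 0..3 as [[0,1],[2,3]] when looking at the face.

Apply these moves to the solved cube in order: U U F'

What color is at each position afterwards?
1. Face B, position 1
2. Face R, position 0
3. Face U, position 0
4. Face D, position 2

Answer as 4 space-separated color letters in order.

After move 1 (U): U=WWWW F=RRGG R=BBRR B=OOBB L=GGOO
After move 2 (U): U=WWWW F=BBGG R=OORR B=GGBB L=RROO
After move 3 (F'): F=BGBG U=WWOR R=YOYR D=ROYY L=RWOW
Query 1: B[1] = G
Query 2: R[0] = Y
Query 3: U[0] = W
Query 4: D[2] = Y

Answer: G Y W Y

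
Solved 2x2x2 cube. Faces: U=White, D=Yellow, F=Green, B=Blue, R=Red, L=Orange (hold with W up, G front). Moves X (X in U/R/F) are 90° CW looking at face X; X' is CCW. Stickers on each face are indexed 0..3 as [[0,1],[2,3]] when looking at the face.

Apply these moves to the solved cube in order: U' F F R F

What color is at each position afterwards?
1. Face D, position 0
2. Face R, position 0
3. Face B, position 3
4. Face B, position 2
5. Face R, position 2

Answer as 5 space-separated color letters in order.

Answer: R Y B W O

Derivation:
After move 1 (U'): U=WWWW F=OOGG R=GGRR B=RRBB L=BBOO
After move 2 (F): F=GOGO U=WWOB R=WGWR D=RGYY L=BYOY
After move 3 (F): F=GGOO U=WWYY R=OGBR D=WWYY L=BROG
After move 4 (R): R=BORG U=WGYO F=GWOY D=WBYR B=YRWB
After move 5 (F): F=OGYW U=WGGR R=YOOG D=RBYR L=BWOB
Query 1: D[0] = R
Query 2: R[0] = Y
Query 3: B[3] = B
Query 4: B[2] = W
Query 5: R[2] = O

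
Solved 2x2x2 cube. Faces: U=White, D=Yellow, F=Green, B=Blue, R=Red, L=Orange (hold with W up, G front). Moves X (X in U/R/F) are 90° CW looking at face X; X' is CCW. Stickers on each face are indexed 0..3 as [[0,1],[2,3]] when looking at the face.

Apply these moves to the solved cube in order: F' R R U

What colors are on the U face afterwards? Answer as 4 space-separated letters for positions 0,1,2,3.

Answer: R W Y O

Derivation:
After move 1 (F'): F=GGGG U=WWRR R=YRYR D=OOYY L=OWOW
After move 2 (R): R=YYRR U=WGRG F=GOGY D=OBYB B=RBWB
After move 3 (R): R=RYRY U=WORY F=GBGB D=OWYR B=GBGB
After move 4 (U): U=RWYO F=RYGB R=GBRY B=OWGB L=GBOW
Query: U face = RWYO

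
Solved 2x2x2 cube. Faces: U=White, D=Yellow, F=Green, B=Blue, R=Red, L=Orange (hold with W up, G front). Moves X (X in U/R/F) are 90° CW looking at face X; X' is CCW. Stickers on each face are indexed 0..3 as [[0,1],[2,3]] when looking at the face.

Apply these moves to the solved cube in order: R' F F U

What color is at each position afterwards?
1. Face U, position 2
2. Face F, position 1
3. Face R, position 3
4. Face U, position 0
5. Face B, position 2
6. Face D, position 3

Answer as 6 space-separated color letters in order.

Answer: Y R R G Y G

Derivation:
After move 1 (R'): R=RRRR U=WBWB F=GWGW D=YGYG B=YBYB
After move 2 (F): F=GGWW U=WBOO R=WRBR D=RRYG L=OYOG
After move 3 (F): F=WGWG U=WBGY R=OROR D=BWYG L=OROR
After move 4 (U): U=GWYB F=ORWG R=YBOR B=ORYB L=WGOR
Query 1: U[2] = Y
Query 2: F[1] = R
Query 3: R[3] = R
Query 4: U[0] = G
Query 5: B[2] = Y
Query 6: D[3] = G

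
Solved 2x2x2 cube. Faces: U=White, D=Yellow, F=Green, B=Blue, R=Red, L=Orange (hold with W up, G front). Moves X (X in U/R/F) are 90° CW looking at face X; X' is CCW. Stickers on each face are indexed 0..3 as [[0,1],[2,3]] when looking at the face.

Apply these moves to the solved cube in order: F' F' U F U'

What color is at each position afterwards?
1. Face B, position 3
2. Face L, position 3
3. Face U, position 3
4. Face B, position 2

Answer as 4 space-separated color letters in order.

After move 1 (F'): F=GGGG U=WWRR R=YRYR D=OOYY L=OWOW
After move 2 (F'): F=GGGG U=WWYY R=OROR D=WWYY L=OROR
After move 3 (U): U=YWYW F=ORGG R=BBOR B=ORBB L=GGOR
After move 4 (F): F=GOGR U=YWRG R=YBWR D=OBYY L=GWOW
After move 5 (U'): U=WGYR F=GWGR R=GOWR B=YBBB L=OROW
Query 1: B[3] = B
Query 2: L[3] = W
Query 3: U[3] = R
Query 4: B[2] = B

Answer: B W R B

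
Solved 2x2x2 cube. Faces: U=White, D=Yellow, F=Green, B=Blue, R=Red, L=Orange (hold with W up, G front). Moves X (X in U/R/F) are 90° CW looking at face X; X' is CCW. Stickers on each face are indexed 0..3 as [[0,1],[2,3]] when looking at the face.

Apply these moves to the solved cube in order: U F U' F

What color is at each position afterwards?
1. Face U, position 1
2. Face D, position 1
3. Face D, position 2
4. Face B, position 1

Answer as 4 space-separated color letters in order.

Answer: G G Y B

Derivation:
After move 1 (U): U=WWWW F=RRGG R=BBRR B=OOBB L=GGOO
After move 2 (F): F=GRGR U=WWOG R=WBWR D=RBYY L=GYOY
After move 3 (U'): U=WGWO F=GYGR R=GRWR B=WBBB L=OOOY
After move 4 (F): F=GGRY U=WGYO R=WROR D=WGYY L=OROB
Query 1: U[1] = G
Query 2: D[1] = G
Query 3: D[2] = Y
Query 4: B[1] = B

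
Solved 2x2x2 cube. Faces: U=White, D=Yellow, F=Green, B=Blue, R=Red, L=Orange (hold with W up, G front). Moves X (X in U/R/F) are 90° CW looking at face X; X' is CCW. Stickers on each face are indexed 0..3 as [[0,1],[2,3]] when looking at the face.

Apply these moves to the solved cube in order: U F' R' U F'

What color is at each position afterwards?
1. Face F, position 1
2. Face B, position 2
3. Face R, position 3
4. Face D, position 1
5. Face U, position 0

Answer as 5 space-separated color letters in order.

Answer: R O Y W B

Derivation:
After move 1 (U): U=WWWW F=RRGG R=BBRR B=OOBB L=GGOO
After move 2 (F'): F=RGRG U=WWBR R=YBYR D=GOYY L=GWOW
After move 3 (R'): R=BRYY U=WBBO F=RWRR D=GGYG B=YOOB
After move 4 (U): U=BWOB F=BRRR R=YOYY B=GWOB L=RWOW
After move 5 (F'): F=RRBR U=BWYY R=GOGY D=WWYG L=RBOO
Query 1: F[1] = R
Query 2: B[2] = O
Query 3: R[3] = Y
Query 4: D[1] = W
Query 5: U[0] = B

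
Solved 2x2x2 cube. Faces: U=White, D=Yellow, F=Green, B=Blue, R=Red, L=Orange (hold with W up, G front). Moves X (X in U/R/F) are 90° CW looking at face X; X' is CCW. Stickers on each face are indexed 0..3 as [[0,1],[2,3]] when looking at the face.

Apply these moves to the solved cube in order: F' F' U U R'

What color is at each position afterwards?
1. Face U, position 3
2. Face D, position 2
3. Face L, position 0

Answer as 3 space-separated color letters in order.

Answer: G Y O

Derivation:
After move 1 (F'): F=GGGG U=WWRR R=YRYR D=OOYY L=OWOW
After move 2 (F'): F=GGGG U=WWYY R=OROR D=WWYY L=OROR
After move 3 (U): U=YWYW F=ORGG R=BBOR B=ORBB L=GGOR
After move 4 (U): U=YYWW F=BBGG R=OROR B=GGBB L=OROR
After move 5 (R'): R=RROO U=YBWG F=BYGW D=WBYG B=YGWB
Query 1: U[3] = G
Query 2: D[2] = Y
Query 3: L[0] = O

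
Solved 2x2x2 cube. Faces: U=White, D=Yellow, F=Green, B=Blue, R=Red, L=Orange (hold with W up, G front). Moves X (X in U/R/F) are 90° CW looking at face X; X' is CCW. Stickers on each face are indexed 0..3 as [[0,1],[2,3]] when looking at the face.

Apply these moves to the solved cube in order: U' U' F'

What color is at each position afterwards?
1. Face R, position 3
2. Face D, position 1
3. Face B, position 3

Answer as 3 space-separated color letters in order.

After move 1 (U'): U=WWWW F=OOGG R=GGRR B=RRBB L=BBOO
After move 2 (U'): U=WWWW F=BBGG R=OORR B=GGBB L=RROO
After move 3 (F'): F=BGBG U=WWOR R=YOYR D=ROYY L=RWOW
Query 1: R[3] = R
Query 2: D[1] = O
Query 3: B[3] = B

Answer: R O B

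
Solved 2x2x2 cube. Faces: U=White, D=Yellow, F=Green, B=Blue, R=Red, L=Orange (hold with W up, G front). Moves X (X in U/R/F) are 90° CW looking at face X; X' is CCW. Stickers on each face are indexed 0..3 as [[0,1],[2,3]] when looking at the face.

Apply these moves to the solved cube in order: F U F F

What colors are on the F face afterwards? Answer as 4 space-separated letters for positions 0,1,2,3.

Answer: G G R W

Derivation:
After move 1 (F): F=GGGG U=WWOO R=WRWR D=RRYY L=OYOY
After move 2 (U): U=OWOW F=WRGG R=BBWR B=OYBB L=GGOY
After move 3 (F): F=GWGR U=OWYG R=OBWR D=WBYY L=GROR
After move 4 (F): F=GGRW U=OWRR R=YBGR D=WOYY L=GWOB
Query: F face = GGRW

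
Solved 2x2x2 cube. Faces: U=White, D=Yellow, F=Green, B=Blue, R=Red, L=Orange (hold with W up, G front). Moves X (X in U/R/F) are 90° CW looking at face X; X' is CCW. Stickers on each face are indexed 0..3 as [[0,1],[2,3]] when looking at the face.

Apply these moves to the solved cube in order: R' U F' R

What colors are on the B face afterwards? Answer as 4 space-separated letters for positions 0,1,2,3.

After move 1 (R'): R=RRRR U=WBWB F=GWGW D=YGYG B=YBYB
After move 2 (U): U=WWBB F=RRGW R=YBRR B=OOYB L=GWOO
After move 3 (F'): F=RWRG U=WWYR R=GBYR D=WOYG L=GBOB
After move 4 (R): R=YGRB U=WWYG F=RORG D=WYYO B=ROWB
Query: B face = ROWB

Answer: R O W B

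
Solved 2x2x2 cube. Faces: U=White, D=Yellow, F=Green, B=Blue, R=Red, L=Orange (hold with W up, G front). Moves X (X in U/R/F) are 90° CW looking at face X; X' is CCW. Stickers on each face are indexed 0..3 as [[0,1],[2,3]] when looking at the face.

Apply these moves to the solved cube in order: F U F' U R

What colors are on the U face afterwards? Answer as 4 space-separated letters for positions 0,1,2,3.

Answer: B B W G

Derivation:
After move 1 (F): F=GGGG U=WWOO R=WRWR D=RRYY L=OYOY
After move 2 (U): U=OWOW F=WRGG R=BBWR B=OYBB L=GGOY
After move 3 (F'): F=RGWG U=OWBW R=RBRR D=GYYY L=GWOO
After move 4 (U): U=BOWW F=RBWG R=OYRR B=GWBB L=RGOO
After move 5 (R): R=RORY U=BBWG F=RYWY D=GBYG B=WWOB
Query: U face = BBWG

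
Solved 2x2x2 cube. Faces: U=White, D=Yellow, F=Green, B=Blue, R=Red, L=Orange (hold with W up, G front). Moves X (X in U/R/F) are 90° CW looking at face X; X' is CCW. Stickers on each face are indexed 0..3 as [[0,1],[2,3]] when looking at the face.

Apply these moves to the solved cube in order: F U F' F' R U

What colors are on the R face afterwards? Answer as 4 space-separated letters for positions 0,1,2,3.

After move 1 (F): F=GGGG U=WWOO R=WRWR D=RRYY L=OYOY
After move 2 (U): U=OWOW F=WRGG R=BBWR B=OYBB L=GGOY
After move 3 (F'): F=RGWG U=OWBW R=RBRR D=GYYY L=GWOO
After move 4 (F'): F=GGRW U=OWRR R=YBGR D=WOYY L=GWOB
After move 5 (R): R=GYRB U=OGRW F=GORY D=WBYO B=RYWB
After move 6 (U): U=ROWG F=GYRY R=RYRB B=GWWB L=GOOB
Query: R face = RYRB

Answer: R Y R B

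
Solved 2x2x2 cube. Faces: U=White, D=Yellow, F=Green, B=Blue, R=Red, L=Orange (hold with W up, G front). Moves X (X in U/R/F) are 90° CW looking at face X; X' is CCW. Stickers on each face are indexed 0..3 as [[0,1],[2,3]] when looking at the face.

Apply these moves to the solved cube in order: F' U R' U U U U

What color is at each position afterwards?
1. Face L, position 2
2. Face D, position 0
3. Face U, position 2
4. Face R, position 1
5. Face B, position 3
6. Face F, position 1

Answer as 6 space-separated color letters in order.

Answer: O O R R B W

Derivation:
After move 1 (F'): F=GGGG U=WWRR R=YRYR D=OOYY L=OWOW
After move 2 (U): U=RWRW F=YRGG R=BBYR B=OWBB L=GGOW
After move 3 (R'): R=BRBY U=RBRO F=YWGW D=ORYG B=YWOB
After move 4 (U): U=RROB F=BRGW R=YWBY B=GGOB L=YWOW
After move 5 (U): U=ORBR F=YWGW R=GGBY B=YWOB L=BROW
After move 6 (U): U=BORR F=GGGW R=YWBY B=BROB L=YWOW
After move 7 (U): U=RBRO F=YWGW R=BRBY B=YWOB L=GGOW
Query 1: L[2] = O
Query 2: D[0] = O
Query 3: U[2] = R
Query 4: R[1] = R
Query 5: B[3] = B
Query 6: F[1] = W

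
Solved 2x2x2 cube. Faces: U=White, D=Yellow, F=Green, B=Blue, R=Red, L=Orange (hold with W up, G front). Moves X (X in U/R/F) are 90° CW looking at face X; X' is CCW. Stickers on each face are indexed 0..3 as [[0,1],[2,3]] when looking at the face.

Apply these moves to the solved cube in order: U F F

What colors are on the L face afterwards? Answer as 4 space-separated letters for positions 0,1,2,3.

After move 1 (U): U=WWWW F=RRGG R=BBRR B=OOBB L=GGOO
After move 2 (F): F=GRGR U=WWOG R=WBWR D=RBYY L=GYOY
After move 3 (F): F=GGRR U=WWYY R=OBGR D=WWYY L=GROB
Query: L face = GROB

Answer: G R O B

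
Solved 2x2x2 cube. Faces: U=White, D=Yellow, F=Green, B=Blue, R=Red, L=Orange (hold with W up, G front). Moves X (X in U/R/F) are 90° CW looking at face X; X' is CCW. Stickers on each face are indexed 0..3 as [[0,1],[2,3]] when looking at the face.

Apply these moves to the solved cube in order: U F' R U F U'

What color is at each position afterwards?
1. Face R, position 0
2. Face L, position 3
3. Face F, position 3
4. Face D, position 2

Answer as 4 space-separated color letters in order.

Answer: R B Y Y

Derivation:
After move 1 (U): U=WWWW F=RRGG R=BBRR B=OOBB L=GGOO
After move 2 (F'): F=RGRG U=WWBR R=YBYR D=GOYY L=GWOW
After move 3 (R): R=YYRB U=WGBG F=RORY D=GBYO B=ROWB
After move 4 (U): U=BWGG F=YYRY R=RORB B=GWWB L=ROOW
After move 5 (F): F=RYYY U=BWWO R=GOGB D=RRYO L=RGOB
After move 6 (U'): U=WOBW F=RGYY R=RYGB B=GOWB L=GWOB
Query 1: R[0] = R
Query 2: L[3] = B
Query 3: F[3] = Y
Query 4: D[2] = Y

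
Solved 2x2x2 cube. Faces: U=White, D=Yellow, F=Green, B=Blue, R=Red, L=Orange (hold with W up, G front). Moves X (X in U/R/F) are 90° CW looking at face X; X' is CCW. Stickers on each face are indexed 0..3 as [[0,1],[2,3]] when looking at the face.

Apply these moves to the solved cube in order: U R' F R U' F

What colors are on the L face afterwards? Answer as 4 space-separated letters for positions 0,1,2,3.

After move 1 (U): U=WWWW F=RRGG R=BBRR B=OOBB L=GGOO
After move 2 (R'): R=BRBR U=WBWO F=RWGW D=YRYG B=YOYB
After move 3 (F): F=GRWW U=WBOG R=WROR D=BBYG L=GYOR
After move 4 (R): R=OWRR U=WROW F=GBWG D=BYYY B=GOBB
After move 5 (U'): U=RWWO F=GYWG R=GBRR B=OWBB L=GOOR
After move 6 (F): F=WGGY U=RWRO R=WBOR D=RGYY L=GBOY
Query: L face = GBOY

Answer: G B O Y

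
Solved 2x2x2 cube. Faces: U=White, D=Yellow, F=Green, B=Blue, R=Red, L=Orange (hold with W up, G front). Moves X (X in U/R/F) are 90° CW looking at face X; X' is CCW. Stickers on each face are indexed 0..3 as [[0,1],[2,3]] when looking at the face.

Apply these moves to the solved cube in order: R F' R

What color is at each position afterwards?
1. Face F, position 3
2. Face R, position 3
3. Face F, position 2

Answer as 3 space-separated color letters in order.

Answer: B R G

Derivation:
After move 1 (R): R=RRRR U=WGWG F=GYGY D=YBYB B=WBWB
After move 2 (F'): F=YYGG U=WGRR R=BRYR D=OOYB L=OGOW
After move 3 (R): R=YBRR U=WYRG F=YOGB D=OWYW B=RBGB
Query 1: F[3] = B
Query 2: R[3] = R
Query 3: F[2] = G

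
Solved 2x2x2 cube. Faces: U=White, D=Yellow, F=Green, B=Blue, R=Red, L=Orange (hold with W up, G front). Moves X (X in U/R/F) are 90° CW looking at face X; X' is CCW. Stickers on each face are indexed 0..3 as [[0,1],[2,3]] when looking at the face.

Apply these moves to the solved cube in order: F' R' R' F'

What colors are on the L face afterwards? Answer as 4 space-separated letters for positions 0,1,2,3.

Answer: O Y O R

Derivation:
After move 1 (F'): F=GGGG U=WWRR R=YRYR D=OOYY L=OWOW
After move 2 (R'): R=RRYY U=WBRB F=GWGR D=OGYG B=YBOB
After move 3 (R'): R=RYRY U=WORY F=GBGB D=OWYR B=GBGB
After move 4 (F'): F=BBGG U=WORR R=WYOY D=WWYR L=OYOR
Query: L face = OYOR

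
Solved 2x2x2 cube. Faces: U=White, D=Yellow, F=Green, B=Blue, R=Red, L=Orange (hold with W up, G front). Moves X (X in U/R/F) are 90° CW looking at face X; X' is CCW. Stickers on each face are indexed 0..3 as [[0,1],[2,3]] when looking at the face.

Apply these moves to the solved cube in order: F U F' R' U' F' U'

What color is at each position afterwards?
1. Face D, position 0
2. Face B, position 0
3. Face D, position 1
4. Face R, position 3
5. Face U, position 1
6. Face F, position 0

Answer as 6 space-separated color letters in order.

Answer: Y G O R R Y

Derivation:
After move 1 (F): F=GGGG U=WWOO R=WRWR D=RRYY L=OYOY
After move 2 (U): U=OWOW F=WRGG R=BBWR B=OYBB L=GGOY
After move 3 (F'): F=RGWG U=OWBW R=RBRR D=GYYY L=GWOO
After move 4 (R'): R=BRRR U=OBBO F=RWWW D=GGYG B=YYYB
After move 5 (U'): U=BOOB F=GWWW R=RWRR B=BRYB L=YYOO
After move 6 (F'): F=WWGW U=BORR R=GWGR D=YOYG L=YBOO
After move 7 (U'): U=ORBR F=YBGW R=WWGR B=GWYB L=BROO
Query 1: D[0] = Y
Query 2: B[0] = G
Query 3: D[1] = O
Query 4: R[3] = R
Query 5: U[1] = R
Query 6: F[0] = Y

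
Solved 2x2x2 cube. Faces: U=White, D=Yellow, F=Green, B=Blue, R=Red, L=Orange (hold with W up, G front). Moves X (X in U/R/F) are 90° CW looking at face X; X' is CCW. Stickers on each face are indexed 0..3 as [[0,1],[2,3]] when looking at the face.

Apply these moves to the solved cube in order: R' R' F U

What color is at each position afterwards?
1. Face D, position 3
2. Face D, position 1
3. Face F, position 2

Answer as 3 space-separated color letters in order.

Answer: W R B

Derivation:
After move 1 (R'): R=RRRR U=WBWB F=GWGW D=YGYG B=YBYB
After move 2 (R'): R=RRRR U=WYWY F=GBGB D=YWYW B=GBGB
After move 3 (F): F=GGBB U=WYOO R=WRYR D=RRYW L=OYOW
After move 4 (U): U=OWOY F=WRBB R=GBYR B=OYGB L=GGOW
Query 1: D[3] = W
Query 2: D[1] = R
Query 3: F[2] = B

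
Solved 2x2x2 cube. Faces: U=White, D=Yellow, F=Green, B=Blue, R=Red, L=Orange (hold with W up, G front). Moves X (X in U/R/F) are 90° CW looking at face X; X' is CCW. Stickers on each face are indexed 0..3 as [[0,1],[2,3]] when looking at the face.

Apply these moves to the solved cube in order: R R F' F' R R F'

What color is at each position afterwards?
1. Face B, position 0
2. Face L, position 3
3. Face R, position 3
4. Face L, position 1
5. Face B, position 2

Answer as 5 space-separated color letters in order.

Answer: G W O W G

Derivation:
After move 1 (R): R=RRRR U=WGWG F=GYGY D=YBYB B=WBWB
After move 2 (R): R=RRRR U=WYWY F=GBGB D=YWYW B=GBGB
After move 3 (F'): F=BBGG U=WYRR R=WRYR D=OOYW L=OYOW
After move 4 (F'): F=BGBG U=WYWY R=OROR D=YWYW L=OROR
After move 5 (R): R=OORR U=WGWG F=BWBW D=YGYG B=YBYB
After move 6 (R): R=RORO U=WWWW F=BGBG D=YYYY B=GBGB
After move 7 (F'): F=GGBB U=WWRR R=YOYO D=RRYY L=OWOW
Query 1: B[0] = G
Query 2: L[3] = W
Query 3: R[3] = O
Query 4: L[1] = W
Query 5: B[2] = G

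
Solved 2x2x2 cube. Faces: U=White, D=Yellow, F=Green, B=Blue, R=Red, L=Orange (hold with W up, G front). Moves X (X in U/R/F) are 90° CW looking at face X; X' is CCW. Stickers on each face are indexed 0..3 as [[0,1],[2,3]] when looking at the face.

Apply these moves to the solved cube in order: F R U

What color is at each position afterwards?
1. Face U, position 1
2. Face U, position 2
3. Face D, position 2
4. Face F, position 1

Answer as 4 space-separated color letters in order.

After move 1 (F): F=GGGG U=WWOO R=WRWR D=RRYY L=OYOY
After move 2 (R): R=WWRR U=WGOG F=GRGY D=RBYB B=OBWB
After move 3 (U): U=OWGG F=WWGY R=OBRR B=OYWB L=GROY
Query 1: U[1] = W
Query 2: U[2] = G
Query 3: D[2] = Y
Query 4: F[1] = W

Answer: W G Y W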